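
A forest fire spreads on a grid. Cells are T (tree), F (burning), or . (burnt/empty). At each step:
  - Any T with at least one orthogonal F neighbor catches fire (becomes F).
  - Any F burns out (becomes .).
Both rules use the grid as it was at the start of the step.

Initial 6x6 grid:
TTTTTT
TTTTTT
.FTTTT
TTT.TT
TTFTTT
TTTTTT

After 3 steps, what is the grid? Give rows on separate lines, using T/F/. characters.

Step 1: 7 trees catch fire, 2 burn out
  TTTTTT
  TFTTTT
  ..FTTT
  TFF.TT
  TF.FTT
  TTFTTT
Step 2: 9 trees catch fire, 7 burn out
  TFTTTT
  F.FTTT
  ...FTT
  F...TT
  F...FT
  TF.FTT
Step 3: 8 trees catch fire, 9 burn out
  F.FTTT
  ...FTT
  ....FT
  ....FT
  .....F
  F...FT

F.FTTT
...FTT
....FT
....FT
.....F
F...FT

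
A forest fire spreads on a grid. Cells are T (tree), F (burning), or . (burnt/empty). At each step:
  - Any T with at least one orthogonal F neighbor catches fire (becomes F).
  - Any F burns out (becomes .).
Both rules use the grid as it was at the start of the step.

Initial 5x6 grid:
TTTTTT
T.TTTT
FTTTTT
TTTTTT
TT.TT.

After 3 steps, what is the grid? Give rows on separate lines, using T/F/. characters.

Step 1: 3 trees catch fire, 1 burn out
  TTTTTT
  F.TTTT
  .FTTTT
  FTTTTT
  TT.TT.
Step 2: 4 trees catch fire, 3 burn out
  FTTTTT
  ..TTTT
  ..FTTT
  .FTTTT
  FT.TT.
Step 3: 5 trees catch fire, 4 burn out
  .FTTTT
  ..FTTT
  ...FTT
  ..FTTT
  .F.TT.

.FTTTT
..FTTT
...FTT
..FTTT
.F.TT.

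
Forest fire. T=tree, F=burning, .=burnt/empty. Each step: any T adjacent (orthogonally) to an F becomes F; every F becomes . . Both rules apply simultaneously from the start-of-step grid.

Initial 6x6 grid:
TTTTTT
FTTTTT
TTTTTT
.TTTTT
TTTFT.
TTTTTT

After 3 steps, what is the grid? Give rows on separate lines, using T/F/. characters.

Step 1: 7 trees catch fire, 2 burn out
  FTTTTT
  .FTTTT
  FTTTTT
  .TTFTT
  TTF.F.
  TTTFTT
Step 2: 9 trees catch fire, 7 burn out
  .FTTTT
  ..FTTT
  .FTFTT
  .TF.FT
  TF....
  TTF.FT
Step 3: 9 trees catch fire, 9 burn out
  ..FTTT
  ...FTT
  ..F.FT
  .F...F
  F.....
  TF...F

..FTTT
...FTT
..F.FT
.F...F
F.....
TF...F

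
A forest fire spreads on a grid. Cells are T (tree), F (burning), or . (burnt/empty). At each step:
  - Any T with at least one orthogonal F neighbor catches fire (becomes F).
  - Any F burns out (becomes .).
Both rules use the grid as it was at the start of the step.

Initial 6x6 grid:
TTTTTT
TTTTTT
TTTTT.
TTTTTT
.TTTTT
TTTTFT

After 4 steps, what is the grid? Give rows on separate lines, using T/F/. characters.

Step 1: 3 trees catch fire, 1 burn out
  TTTTTT
  TTTTTT
  TTTTT.
  TTTTTT
  .TTTFT
  TTTF.F
Step 2: 4 trees catch fire, 3 burn out
  TTTTTT
  TTTTTT
  TTTTT.
  TTTTFT
  .TTF.F
  TTF...
Step 3: 5 trees catch fire, 4 burn out
  TTTTTT
  TTTTTT
  TTTTF.
  TTTF.F
  .TF...
  TF....
Step 4: 5 trees catch fire, 5 burn out
  TTTTTT
  TTTTFT
  TTTF..
  TTF...
  .F....
  F.....

TTTTTT
TTTTFT
TTTF..
TTF...
.F....
F.....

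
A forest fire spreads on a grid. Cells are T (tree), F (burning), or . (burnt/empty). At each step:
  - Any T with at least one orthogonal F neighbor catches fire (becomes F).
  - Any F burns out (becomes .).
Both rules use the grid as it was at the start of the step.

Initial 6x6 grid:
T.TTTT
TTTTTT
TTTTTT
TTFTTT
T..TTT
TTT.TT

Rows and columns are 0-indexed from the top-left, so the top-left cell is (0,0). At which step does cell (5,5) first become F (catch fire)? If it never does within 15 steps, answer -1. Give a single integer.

Step 1: cell (5,5)='T' (+3 fires, +1 burnt)
Step 2: cell (5,5)='T' (+6 fires, +3 burnt)
Step 3: cell (5,5)='T' (+8 fires, +6 burnt)
Step 4: cell (5,5)='T' (+7 fires, +8 burnt)
Step 5: cell (5,5)='F' (+5 fires, +7 burnt)
  -> target ignites at step 5
Step 6: cell (5,5)='.' (+2 fires, +5 burnt)
Step 7: cell (5,5)='.' (+0 fires, +2 burnt)
  fire out at step 7

5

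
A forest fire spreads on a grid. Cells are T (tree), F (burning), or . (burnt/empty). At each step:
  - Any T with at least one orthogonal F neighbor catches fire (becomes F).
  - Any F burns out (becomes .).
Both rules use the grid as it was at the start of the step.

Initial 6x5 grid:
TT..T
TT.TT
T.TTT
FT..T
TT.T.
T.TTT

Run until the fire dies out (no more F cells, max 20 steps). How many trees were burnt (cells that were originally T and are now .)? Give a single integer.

Step 1: +3 fires, +1 burnt (F count now 3)
Step 2: +3 fires, +3 burnt (F count now 3)
Step 3: +2 fires, +3 burnt (F count now 2)
Step 4: +1 fires, +2 burnt (F count now 1)
Step 5: +0 fires, +1 burnt (F count now 0)
Fire out after step 5
Initially T: 20, now '.': 19
Total burnt (originally-T cells now '.'): 9

Answer: 9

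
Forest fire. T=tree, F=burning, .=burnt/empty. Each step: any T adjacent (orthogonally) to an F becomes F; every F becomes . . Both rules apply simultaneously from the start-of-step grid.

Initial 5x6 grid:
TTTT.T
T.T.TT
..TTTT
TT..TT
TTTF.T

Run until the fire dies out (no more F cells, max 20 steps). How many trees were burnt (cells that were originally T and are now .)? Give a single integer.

Answer: 5

Derivation:
Step 1: +1 fires, +1 burnt (F count now 1)
Step 2: +1 fires, +1 burnt (F count now 1)
Step 3: +2 fires, +1 burnt (F count now 2)
Step 4: +1 fires, +2 burnt (F count now 1)
Step 5: +0 fires, +1 burnt (F count now 0)
Fire out after step 5
Initially T: 21, now '.': 14
Total burnt (originally-T cells now '.'): 5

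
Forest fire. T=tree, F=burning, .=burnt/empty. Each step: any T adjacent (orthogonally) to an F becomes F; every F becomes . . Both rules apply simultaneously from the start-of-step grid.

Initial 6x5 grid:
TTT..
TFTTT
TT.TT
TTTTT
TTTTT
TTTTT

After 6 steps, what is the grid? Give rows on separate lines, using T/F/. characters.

Step 1: 4 trees catch fire, 1 burn out
  TFT..
  F.FTT
  TF.TT
  TTTTT
  TTTTT
  TTTTT
Step 2: 5 trees catch fire, 4 burn out
  F.F..
  ...FT
  F..TT
  TFTTT
  TTTTT
  TTTTT
Step 3: 5 trees catch fire, 5 burn out
  .....
  ....F
  ...FT
  F.FTT
  TFTTT
  TTTTT
Step 4: 5 trees catch fire, 5 burn out
  .....
  .....
  ....F
  ...FT
  F.FTT
  TFTTT
Step 5: 4 trees catch fire, 5 burn out
  .....
  .....
  .....
  ....F
  ...FT
  F.FTT
Step 6: 2 trees catch fire, 4 burn out
  .....
  .....
  .....
  .....
  ....F
  ...FT

.....
.....
.....
.....
....F
...FT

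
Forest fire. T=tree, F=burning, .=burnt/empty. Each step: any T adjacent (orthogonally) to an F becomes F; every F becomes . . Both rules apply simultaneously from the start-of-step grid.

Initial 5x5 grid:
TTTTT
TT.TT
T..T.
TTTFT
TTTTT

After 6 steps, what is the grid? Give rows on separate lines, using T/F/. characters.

Step 1: 4 trees catch fire, 1 burn out
  TTTTT
  TT.TT
  T..F.
  TTF.F
  TTTFT
Step 2: 4 trees catch fire, 4 burn out
  TTTTT
  TT.FT
  T....
  TF...
  TTF.F
Step 3: 4 trees catch fire, 4 burn out
  TTTFT
  TT..F
  T....
  F....
  TF...
Step 4: 4 trees catch fire, 4 burn out
  TTF.F
  TT...
  F....
  .....
  F....
Step 5: 2 trees catch fire, 4 burn out
  TF...
  FT...
  .....
  .....
  .....
Step 6: 2 trees catch fire, 2 burn out
  F....
  .F...
  .....
  .....
  .....

F....
.F...
.....
.....
.....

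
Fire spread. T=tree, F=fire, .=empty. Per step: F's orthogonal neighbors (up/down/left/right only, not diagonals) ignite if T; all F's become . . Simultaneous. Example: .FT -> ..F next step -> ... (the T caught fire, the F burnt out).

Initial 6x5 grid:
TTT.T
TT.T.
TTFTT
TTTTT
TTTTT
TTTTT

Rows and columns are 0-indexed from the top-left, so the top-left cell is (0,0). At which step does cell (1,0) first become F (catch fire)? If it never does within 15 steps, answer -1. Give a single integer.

Step 1: cell (1,0)='T' (+3 fires, +1 burnt)
Step 2: cell (1,0)='T' (+7 fires, +3 burnt)
Step 3: cell (1,0)='F' (+7 fires, +7 burnt)
  -> target ignites at step 3
Step 4: cell (1,0)='.' (+6 fires, +7 burnt)
Step 5: cell (1,0)='.' (+2 fires, +6 burnt)
Step 6: cell (1,0)='.' (+0 fires, +2 burnt)
  fire out at step 6

3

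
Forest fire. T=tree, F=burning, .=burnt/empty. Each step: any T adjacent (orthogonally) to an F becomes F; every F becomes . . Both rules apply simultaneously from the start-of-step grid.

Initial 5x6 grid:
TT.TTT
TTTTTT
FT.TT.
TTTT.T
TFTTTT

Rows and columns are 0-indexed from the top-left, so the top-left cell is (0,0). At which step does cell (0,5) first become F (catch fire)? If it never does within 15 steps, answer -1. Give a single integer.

Step 1: cell (0,5)='T' (+6 fires, +2 burnt)
Step 2: cell (0,5)='T' (+4 fires, +6 burnt)
Step 3: cell (0,5)='T' (+4 fires, +4 burnt)
Step 4: cell (0,5)='T' (+3 fires, +4 burnt)
Step 5: cell (0,5)='T' (+4 fires, +3 burnt)
Step 6: cell (0,5)='T' (+2 fires, +4 burnt)
Step 7: cell (0,5)='F' (+1 fires, +2 burnt)
  -> target ignites at step 7
Step 8: cell (0,5)='.' (+0 fires, +1 burnt)
  fire out at step 8

7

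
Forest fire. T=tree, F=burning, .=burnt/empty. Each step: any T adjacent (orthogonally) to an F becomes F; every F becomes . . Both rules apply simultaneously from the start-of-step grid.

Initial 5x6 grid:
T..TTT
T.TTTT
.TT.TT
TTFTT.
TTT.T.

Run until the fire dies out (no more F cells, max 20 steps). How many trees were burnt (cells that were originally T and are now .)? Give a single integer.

Step 1: +4 fires, +1 burnt (F count now 4)
Step 2: +5 fires, +4 burnt (F count now 5)
Step 3: +4 fires, +5 burnt (F count now 4)
Step 4: +3 fires, +4 burnt (F count now 3)
Step 5: +2 fires, +3 burnt (F count now 2)
Step 6: +1 fires, +2 burnt (F count now 1)
Step 7: +0 fires, +1 burnt (F count now 0)
Fire out after step 7
Initially T: 21, now '.': 28
Total burnt (originally-T cells now '.'): 19

Answer: 19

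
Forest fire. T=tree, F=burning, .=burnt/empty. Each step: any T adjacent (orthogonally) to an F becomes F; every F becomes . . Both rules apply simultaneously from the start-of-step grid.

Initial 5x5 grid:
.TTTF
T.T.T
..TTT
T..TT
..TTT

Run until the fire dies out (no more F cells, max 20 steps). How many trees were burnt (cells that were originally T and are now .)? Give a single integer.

Step 1: +2 fires, +1 burnt (F count now 2)
Step 2: +2 fires, +2 burnt (F count now 2)
Step 3: +4 fires, +2 burnt (F count now 4)
Step 4: +3 fires, +4 burnt (F count now 3)
Step 5: +1 fires, +3 burnt (F count now 1)
Step 6: +1 fires, +1 burnt (F count now 1)
Step 7: +0 fires, +1 burnt (F count now 0)
Fire out after step 7
Initially T: 15, now '.': 23
Total burnt (originally-T cells now '.'): 13

Answer: 13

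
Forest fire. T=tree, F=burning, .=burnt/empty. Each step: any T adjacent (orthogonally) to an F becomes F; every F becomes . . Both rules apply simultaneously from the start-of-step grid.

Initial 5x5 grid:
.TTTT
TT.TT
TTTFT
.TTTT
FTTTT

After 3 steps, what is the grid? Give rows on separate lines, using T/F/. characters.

Step 1: 5 trees catch fire, 2 burn out
  .TTTT
  TT.FT
  TTF.F
  .TTFT
  .FTTT
Step 2: 8 trees catch fire, 5 burn out
  .TTFT
  TT..F
  TF...
  .FF.F
  ..FFT
Step 3: 5 trees catch fire, 8 burn out
  .TF.F
  TF...
  F....
  .....
  ....F

.TF.F
TF...
F....
.....
....F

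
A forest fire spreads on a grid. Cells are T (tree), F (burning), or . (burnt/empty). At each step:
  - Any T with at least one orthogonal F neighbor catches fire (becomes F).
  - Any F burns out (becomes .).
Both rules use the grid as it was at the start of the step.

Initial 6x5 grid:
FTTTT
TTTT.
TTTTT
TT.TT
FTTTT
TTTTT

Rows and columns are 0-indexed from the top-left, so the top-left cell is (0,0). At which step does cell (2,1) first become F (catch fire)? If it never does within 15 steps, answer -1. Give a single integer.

Step 1: cell (2,1)='T' (+5 fires, +2 burnt)
Step 2: cell (2,1)='T' (+6 fires, +5 burnt)
Step 3: cell (2,1)='F' (+5 fires, +6 burnt)
  -> target ignites at step 3
Step 4: cell (2,1)='.' (+6 fires, +5 burnt)
Step 5: cell (2,1)='.' (+3 fires, +6 burnt)
Step 6: cell (2,1)='.' (+1 fires, +3 burnt)
Step 7: cell (2,1)='.' (+0 fires, +1 burnt)
  fire out at step 7

3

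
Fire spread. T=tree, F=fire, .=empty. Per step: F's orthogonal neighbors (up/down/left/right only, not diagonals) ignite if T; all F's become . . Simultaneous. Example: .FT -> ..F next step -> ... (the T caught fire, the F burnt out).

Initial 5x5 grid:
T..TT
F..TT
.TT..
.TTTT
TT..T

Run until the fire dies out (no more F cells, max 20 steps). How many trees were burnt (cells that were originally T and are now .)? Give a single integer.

Answer: 1

Derivation:
Step 1: +1 fires, +1 burnt (F count now 1)
Step 2: +0 fires, +1 burnt (F count now 0)
Fire out after step 2
Initially T: 14, now '.': 12
Total burnt (originally-T cells now '.'): 1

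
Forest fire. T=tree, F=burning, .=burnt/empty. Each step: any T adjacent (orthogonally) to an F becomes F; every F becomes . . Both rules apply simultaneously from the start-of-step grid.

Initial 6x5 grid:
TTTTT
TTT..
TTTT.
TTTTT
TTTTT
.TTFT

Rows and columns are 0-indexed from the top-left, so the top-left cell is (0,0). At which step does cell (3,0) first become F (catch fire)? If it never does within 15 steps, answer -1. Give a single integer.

Step 1: cell (3,0)='T' (+3 fires, +1 burnt)
Step 2: cell (3,0)='T' (+4 fires, +3 burnt)
Step 3: cell (3,0)='T' (+4 fires, +4 burnt)
Step 4: cell (3,0)='T' (+3 fires, +4 burnt)
Step 5: cell (3,0)='F' (+3 fires, +3 burnt)
  -> target ignites at step 5
Step 6: cell (3,0)='.' (+3 fires, +3 burnt)
Step 7: cell (3,0)='.' (+3 fires, +3 burnt)
Step 8: cell (3,0)='.' (+2 fires, +3 burnt)
Step 9: cell (3,0)='.' (+0 fires, +2 burnt)
  fire out at step 9

5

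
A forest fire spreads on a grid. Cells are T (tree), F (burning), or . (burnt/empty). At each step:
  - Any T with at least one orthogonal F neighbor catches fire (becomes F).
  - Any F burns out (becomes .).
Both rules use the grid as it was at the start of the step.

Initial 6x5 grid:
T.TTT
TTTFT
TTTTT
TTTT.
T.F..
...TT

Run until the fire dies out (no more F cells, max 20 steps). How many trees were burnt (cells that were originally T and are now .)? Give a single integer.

Answer: 18

Derivation:
Step 1: +5 fires, +2 burnt (F count now 5)
Step 2: +7 fires, +5 burnt (F count now 7)
Step 3: +3 fires, +7 burnt (F count now 3)
Step 4: +3 fires, +3 burnt (F count now 3)
Step 5: +0 fires, +3 burnt (F count now 0)
Fire out after step 5
Initially T: 20, now '.': 28
Total burnt (originally-T cells now '.'): 18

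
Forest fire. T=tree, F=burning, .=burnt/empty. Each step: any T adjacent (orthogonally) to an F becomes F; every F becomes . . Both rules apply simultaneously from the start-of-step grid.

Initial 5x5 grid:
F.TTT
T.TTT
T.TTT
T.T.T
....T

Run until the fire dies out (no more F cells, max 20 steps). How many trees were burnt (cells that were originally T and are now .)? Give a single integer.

Answer: 3

Derivation:
Step 1: +1 fires, +1 burnt (F count now 1)
Step 2: +1 fires, +1 burnt (F count now 1)
Step 3: +1 fires, +1 burnt (F count now 1)
Step 4: +0 fires, +1 burnt (F count now 0)
Fire out after step 4
Initially T: 15, now '.': 13
Total burnt (originally-T cells now '.'): 3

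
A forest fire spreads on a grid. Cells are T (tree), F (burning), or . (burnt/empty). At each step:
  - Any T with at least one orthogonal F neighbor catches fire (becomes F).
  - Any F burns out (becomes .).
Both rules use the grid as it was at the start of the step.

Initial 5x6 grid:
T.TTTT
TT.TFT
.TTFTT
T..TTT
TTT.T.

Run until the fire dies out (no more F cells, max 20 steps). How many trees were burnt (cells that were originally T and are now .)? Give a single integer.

Step 1: +6 fires, +2 burnt (F count now 6)
Step 2: +5 fires, +6 burnt (F count now 5)
Step 3: +4 fires, +5 burnt (F count now 4)
Step 4: +1 fires, +4 burnt (F count now 1)
Step 5: +1 fires, +1 burnt (F count now 1)
Step 6: +0 fires, +1 burnt (F count now 0)
Fire out after step 6
Initially T: 21, now '.': 26
Total burnt (originally-T cells now '.'): 17

Answer: 17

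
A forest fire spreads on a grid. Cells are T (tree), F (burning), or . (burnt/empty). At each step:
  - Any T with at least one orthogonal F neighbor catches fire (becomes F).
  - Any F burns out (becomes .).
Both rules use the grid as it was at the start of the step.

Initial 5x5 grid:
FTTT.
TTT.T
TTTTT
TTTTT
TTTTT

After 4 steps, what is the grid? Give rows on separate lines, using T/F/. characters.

Step 1: 2 trees catch fire, 1 burn out
  .FTT.
  FTT.T
  TTTTT
  TTTTT
  TTTTT
Step 2: 3 trees catch fire, 2 burn out
  ..FT.
  .FT.T
  FTTTT
  TTTTT
  TTTTT
Step 3: 4 trees catch fire, 3 burn out
  ...F.
  ..F.T
  .FTTT
  FTTTT
  TTTTT
Step 4: 3 trees catch fire, 4 burn out
  .....
  ....T
  ..FTT
  .FTTT
  FTTTT

.....
....T
..FTT
.FTTT
FTTTT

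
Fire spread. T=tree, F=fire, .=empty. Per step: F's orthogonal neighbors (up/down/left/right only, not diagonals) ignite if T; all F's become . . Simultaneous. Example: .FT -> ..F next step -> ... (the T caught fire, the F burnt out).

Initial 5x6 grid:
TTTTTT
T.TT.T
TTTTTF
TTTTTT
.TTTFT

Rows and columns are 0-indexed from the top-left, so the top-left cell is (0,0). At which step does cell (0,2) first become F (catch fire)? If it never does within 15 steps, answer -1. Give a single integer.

Step 1: cell (0,2)='T' (+6 fires, +2 burnt)
Step 2: cell (0,2)='T' (+4 fires, +6 burnt)
Step 3: cell (0,2)='T' (+5 fires, +4 burnt)
Step 4: cell (0,2)='T' (+4 fires, +5 burnt)
Step 5: cell (0,2)='F' (+3 fires, +4 burnt)
  -> target ignites at step 5
Step 6: cell (0,2)='.' (+2 fires, +3 burnt)
Step 7: cell (0,2)='.' (+1 fires, +2 burnt)
Step 8: cell (0,2)='.' (+0 fires, +1 burnt)
  fire out at step 8

5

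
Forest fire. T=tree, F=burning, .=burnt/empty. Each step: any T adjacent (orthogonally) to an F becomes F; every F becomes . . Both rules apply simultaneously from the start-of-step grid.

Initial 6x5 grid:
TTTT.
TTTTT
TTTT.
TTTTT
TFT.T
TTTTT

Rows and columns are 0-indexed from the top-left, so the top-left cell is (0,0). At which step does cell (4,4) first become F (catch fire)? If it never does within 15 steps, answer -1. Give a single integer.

Step 1: cell (4,4)='T' (+4 fires, +1 burnt)
Step 2: cell (4,4)='T' (+5 fires, +4 burnt)
Step 3: cell (4,4)='T' (+5 fires, +5 burnt)
Step 4: cell (4,4)='T' (+6 fires, +5 burnt)
Step 5: cell (4,4)='F' (+4 fires, +6 burnt)
  -> target ignites at step 5
Step 6: cell (4,4)='.' (+2 fires, +4 burnt)
Step 7: cell (4,4)='.' (+0 fires, +2 burnt)
  fire out at step 7

5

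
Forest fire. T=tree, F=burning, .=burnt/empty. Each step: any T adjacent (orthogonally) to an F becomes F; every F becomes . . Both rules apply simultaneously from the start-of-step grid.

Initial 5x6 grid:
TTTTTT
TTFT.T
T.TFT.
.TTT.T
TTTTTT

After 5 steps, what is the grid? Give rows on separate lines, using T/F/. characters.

Step 1: 6 trees catch fire, 2 burn out
  TTFTTT
  TF.F.T
  T.F.F.
  .TTF.T
  TTTTTT
Step 2: 5 trees catch fire, 6 burn out
  TF.FTT
  F....T
  T.....
  .TF..T
  TTTFTT
Step 3: 6 trees catch fire, 5 burn out
  F...FT
  .....T
  F.....
  .F...T
  TTF.FT
Step 4: 3 trees catch fire, 6 burn out
  .....F
  .....T
  ......
  .....T
  TF...F
Step 5: 3 trees catch fire, 3 burn out
  ......
  .....F
  ......
  .....F
  F.....

......
.....F
......
.....F
F.....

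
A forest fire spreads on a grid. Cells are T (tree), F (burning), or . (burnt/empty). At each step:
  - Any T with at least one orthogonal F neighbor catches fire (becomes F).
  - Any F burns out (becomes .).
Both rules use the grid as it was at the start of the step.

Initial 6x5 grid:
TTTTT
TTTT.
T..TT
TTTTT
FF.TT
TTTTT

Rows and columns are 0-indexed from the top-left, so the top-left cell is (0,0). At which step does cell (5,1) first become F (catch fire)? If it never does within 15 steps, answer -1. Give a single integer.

Step 1: cell (5,1)='F' (+4 fires, +2 burnt)
  -> target ignites at step 1
Step 2: cell (5,1)='.' (+3 fires, +4 burnt)
Step 3: cell (5,1)='.' (+3 fires, +3 burnt)
Step 4: cell (5,1)='.' (+6 fires, +3 burnt)
Step 5: cell (5,1)='.' (+5 fires, +6 burnt)
Step 6: cell (5,1)='.' (+2 fires, +5 burnt)
Step 7: cell (5,1)='.' (+1 fires, +2 burnt)
Step 8: cell (5,1)='.' (+0 fires, +1 burnt)
  fire out at step 8

1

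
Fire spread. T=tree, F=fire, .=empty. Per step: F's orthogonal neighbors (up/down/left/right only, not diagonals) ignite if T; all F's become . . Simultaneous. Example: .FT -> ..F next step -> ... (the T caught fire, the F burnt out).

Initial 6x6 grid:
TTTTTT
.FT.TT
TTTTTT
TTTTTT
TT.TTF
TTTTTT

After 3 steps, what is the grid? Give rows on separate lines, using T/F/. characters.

Step 1: 6 trees catch fire, 2 burn out
  TFTTTT
  ..F.TT
  TFTTTT
  TTTTTF
  TT.TF.
  TTTTTF
Step 2: 9 trees catch fire, 6 burn out
  F.FTTT
  ....TT
  F.FTTF
  TFTTF.
  TT.F..
  TTTTF.
Step 3: 9 trees catch fire, 9 burn out
  ...FTT
  ....TF
  ...FF.
  F.FF..
  TF....
  TTTF..

...FTT
....TF
...FF.
F.FF..
TF....
TTTF..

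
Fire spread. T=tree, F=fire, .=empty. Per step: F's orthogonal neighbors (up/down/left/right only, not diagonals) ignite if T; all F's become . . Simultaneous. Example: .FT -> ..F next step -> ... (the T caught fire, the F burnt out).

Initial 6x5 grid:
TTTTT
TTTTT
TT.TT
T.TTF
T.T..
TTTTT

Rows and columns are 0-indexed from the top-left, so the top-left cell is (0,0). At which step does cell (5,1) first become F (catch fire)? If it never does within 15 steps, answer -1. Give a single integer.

Step 1: cell (5,1)='T' (+2 fires, +1 burnt)
Step 2: cell (5,1)='T' (+3 fires, +2 burnt)
Step 3: cell (5,1)='T' (+3 fires, +3 burnt)
Step 4: cell (5,1)='T' (+3 fires, +3 burnt)
Step 5: cell (5,1)='F' (+4 fires, +3 burnt)
  -> target ignites at step 5
Step 6: cell (5,1)='.' (+5 fires, +4 burnt)
Step 7: cell (5,1)='.' (+3 fires, +5 burnt)
Step 8: cell (5,1)='.' (+1 fires, +3 burnt)
Step 9: cell (5,1)='.' (+0 fires, +1 burnt)
  fire out at step 9

5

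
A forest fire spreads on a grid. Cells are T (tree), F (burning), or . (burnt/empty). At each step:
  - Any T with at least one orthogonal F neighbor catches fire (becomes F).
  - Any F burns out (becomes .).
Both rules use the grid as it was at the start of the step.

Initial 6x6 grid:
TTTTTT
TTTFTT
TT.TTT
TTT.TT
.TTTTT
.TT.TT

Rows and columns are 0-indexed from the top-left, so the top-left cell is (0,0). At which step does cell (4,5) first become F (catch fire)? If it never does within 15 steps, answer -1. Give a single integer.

Step 1: cell (4,5)='T' (+4 fires, +1 burnt)
Step 2: cell (4,5)='T' (+5 fires, +4 burnt)
Step 3: cell (4,5)='T' (+6 fires, +5 burnt)
Step 4: cell (4,5)='T' (+5 fires, +6 burnt)
Step 5: cell (4,5)='F' (+6 fires, +5 burnt)
  -> target ignites at step 5
Step 6: cell (4,5)='.' (+3 fires, +6 burnt)
Step 7: cell (4,5)='.' (+1 fires, +3 burnt)
Step 8: cell (4,5)='.' (+0 fires, +1 burnt)
  fire out at step 8

5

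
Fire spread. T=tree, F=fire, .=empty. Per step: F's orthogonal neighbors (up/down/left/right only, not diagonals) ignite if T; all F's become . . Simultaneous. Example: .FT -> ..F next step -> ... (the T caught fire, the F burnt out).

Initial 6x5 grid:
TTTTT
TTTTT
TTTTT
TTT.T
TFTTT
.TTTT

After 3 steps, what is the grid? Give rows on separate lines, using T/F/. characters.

Step 1: 4 trees catch fire, 1 burn out
  TTTTT
  TTTTT
  TTTTT
  TFT.T
  F.FTT
  .FTTT
Step 2: 5 trees catch fire, 4 burn out
  TTTTT
  TTTTT
  TFTTT
  F.F.T
  ...FT
  ..FTT
Step 3: 5 trees catch fire, 5 burn out
  TTTTT
  TFTTT
  F.FTT
  ....T
  ....F
  ...FT

TTTTT
TFTTT
F.FTT
....T
....F
...FT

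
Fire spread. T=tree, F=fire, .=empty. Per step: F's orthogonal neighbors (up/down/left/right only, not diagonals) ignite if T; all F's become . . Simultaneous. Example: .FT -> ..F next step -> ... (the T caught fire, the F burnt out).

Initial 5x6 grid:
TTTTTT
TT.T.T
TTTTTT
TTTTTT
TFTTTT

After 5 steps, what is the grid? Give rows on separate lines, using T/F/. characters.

Step 1: 3 trees catch fire, 1 burn out
  TTTTTT
  TT.T.T
  TTTTTT
  TFTTTT
  F.FTTT
Step 2: 4 trees catch fire, 3 burn out
  TTTTTT
  TT.T.T
  TFTTTT
  F.FTTT
  ...FTT
Step 3: 5 trees catch fire, 4 burn out
  TTTTTT
  TF.T.T
  F.FTTT
  ...FTT
  ....FT
Step 4: 5 trees catch fire, 5 burn out
  TFTTTT
  F..T.T
  ...FTT
  ....FT
  .....F
Step 5: 5 trees catch fire, 5 burn out
  F.FTTT
  ...F.T
  ....FT
  .....F
  ......

F.FTTT
...F.T
....FT
.....F
......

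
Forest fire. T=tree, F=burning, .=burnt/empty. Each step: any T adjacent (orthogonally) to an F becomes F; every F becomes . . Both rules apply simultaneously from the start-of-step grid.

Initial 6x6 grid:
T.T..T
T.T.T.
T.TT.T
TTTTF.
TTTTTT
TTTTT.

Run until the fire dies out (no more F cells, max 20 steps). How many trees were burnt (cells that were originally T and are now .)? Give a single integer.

Step 1: +2 fires, +1 burnt (F count now 2)
Step 2: +5 fires, +2 burnt (F count now 5)
Step 3: +4 fires, +5 burnt (F count now 4)
Step 4: +4 fires, +4 burnt (F count now 4)
Step 5: +4 fires, +4 burnt (F count now 4)
Step 6: +2 fires, +4 burnt (F count now 2)
Step 7: +1 fires, +2 burnt (F count now 1)
Step 8: +0 fires, +1 burnt (F count now 0)
Fire out after step 8
Initially T: 25, now '.': 33
Total burnt (originally-T cells now '.'): 22

Answer: 22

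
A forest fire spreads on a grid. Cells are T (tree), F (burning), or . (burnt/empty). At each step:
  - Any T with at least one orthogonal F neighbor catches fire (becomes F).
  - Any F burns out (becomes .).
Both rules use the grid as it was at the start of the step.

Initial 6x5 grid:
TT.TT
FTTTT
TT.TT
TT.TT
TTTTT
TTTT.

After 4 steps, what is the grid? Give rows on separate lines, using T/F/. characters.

Step 1: 3 trees catch fire, 1 burn out
  FT.TT
  .FTTT
  FT.TT
  TT.TT
  TTTTT
  TTTT.
Step 2: 4 trees catch fire, 3 burn out
  .F.TT
  ..FTT
  .F.TT
  FT.TT
  TTTTT
  TTTT.
Step 3: 3 trees catch fire, 4 burn out
  ...TT
  ...FT
  ...TT
  .F.TT
  FTTTT
  TTTT.
Step 4: 5 trees catch fire, 3 burn out
  ...FT
  ....F
  ...FT
  ...TT
  .FTTT
  FTTT.

...FT
....F
...FT
...TT
.FTTT
FTTT.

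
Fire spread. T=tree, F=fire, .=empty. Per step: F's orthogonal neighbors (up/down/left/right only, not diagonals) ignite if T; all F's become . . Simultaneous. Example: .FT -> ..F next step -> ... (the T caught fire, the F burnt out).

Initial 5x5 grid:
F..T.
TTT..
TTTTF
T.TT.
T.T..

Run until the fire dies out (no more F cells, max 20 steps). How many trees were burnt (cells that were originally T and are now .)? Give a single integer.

Step 1: +2 fires, +2 burnt (F count now 2)
Step 2: +4 fires, +2 burnt (F count now 4)
Step 3: +4 fires, +4 burnt (F count now 4)
Step 4: +2 fires, +4 burnt (F count now 2)
Step 5: +0 fires, +2 burnt (F count now 0)
Fire out after step 5
Initially T: 13, now '.': 24
Total burnt (originally-T cells now '.'): 12

Answer: 12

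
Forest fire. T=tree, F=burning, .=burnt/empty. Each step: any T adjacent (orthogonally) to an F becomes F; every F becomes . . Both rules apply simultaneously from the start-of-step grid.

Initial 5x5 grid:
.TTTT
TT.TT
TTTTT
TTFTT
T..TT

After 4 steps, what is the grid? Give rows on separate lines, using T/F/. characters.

Step 1: 3 trees catch fire, 1 burn out
  .TTTT
  TT.TT
  TTFTT
  TF.FT
  T..TT
Step 2: 5 trees catch fire, 3 burn out
  .TTTT
  TT.TT
  TF.FT
  F...F
  T..FT
Step 3: 6 trees catch fire, 5 burn out
  .TTTT
  TF.FT
  F...F
  .....
  F...F
Step 4: 4 trees catch fire, 6 burn out
  .FTFT
  F...F
  .....
  .....
  .....

.FTFT
F...F
.....
.....
.....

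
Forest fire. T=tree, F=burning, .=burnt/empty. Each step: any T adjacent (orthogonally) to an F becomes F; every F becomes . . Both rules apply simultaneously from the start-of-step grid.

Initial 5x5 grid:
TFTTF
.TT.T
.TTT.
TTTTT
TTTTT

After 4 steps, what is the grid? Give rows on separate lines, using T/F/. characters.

Step 1: 5 trees catch fire, 2 burn out
  F.FF.
  .FT.F
  .TTT.
  TTTTT
  TTTTT
Step 2: 2 trees catch fire, 5 burn out
  .....
  ..F..
  .FTT.
  TTTTT
  TTTTT
Step 3: 2 trees catch fire, 2 burn out
  .....
  .....
  ..FT.
  TFTTT
  TTTTT
Step 4: 4 trees catch fire, 2 burn out
  .....
  .....
  ...F.
  F.FTT
  TFTTT

.....
.....
...F.
F.FTT
TFTTT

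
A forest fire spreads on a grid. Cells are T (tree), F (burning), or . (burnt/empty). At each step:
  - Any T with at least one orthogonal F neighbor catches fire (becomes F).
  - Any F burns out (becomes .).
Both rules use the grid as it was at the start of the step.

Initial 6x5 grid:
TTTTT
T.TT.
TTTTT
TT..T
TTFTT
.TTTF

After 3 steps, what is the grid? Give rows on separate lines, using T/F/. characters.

Step 1: 5 trees catch fire, 2 burn out
  TTTTT
  T.TT.
  TTTTT
  TT..T
  TF.FF
  .TFF.
Step 2: 4 trees catch fire, 5 burn out
  TTTTT
  T.TT.
  TTTTT
  TF..F
  F....
  .F...
Step 3: 3 trees catch fire, 4 burn out
  TTTTT
  T.TT.
  TFTTF
  F....
  .....
  .....

TTTTT
T.TT.
TFTTF
F....
.....
.....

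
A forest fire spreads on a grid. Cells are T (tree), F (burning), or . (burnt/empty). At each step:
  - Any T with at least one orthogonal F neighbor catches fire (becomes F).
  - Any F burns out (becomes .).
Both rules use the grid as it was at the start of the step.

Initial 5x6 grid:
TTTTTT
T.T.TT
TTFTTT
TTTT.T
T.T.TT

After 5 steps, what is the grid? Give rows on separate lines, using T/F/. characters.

Step 1: 4 trees catch fire, 1 burn out
  TTTTTT
  T.F.TT
  TF.FTT
  TTFT.T
  T.T.TT
Step 2: 6 trees catch fire, 4 burn out
  TTFTTT
  T...TT
  F...FT
  TF.F.T
  T.F.TT
Step 3: 6 trees catch fire, 6 burn out
  TF.FTT
  F...FT
  .....F
  F....T
  T...TT
Step 4: 5 trees catch fire, 6 burn out
  F...FT
  .....F
  ......
  .....F
  F...TT
Step 5: 2 trees catch fire, 5 burn out
  .....F
  ......
  ......
  ......
  ....TF

.....F
......
......
......
....TF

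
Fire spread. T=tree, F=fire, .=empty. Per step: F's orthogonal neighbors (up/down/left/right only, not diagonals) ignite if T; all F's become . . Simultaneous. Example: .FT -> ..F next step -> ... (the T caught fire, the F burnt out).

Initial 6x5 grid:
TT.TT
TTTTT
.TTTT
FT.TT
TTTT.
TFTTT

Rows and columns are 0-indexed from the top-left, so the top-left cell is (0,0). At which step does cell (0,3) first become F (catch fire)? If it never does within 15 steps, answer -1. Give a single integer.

Step 1: cell (0,3)='T' (+5 fires, +2 burnt)
Step 2: cell (0,3)='T' (+3 fires, +5 burnt)
Step 3: cell (0,3)='T' (+4 fires, +3 burnt)
Step 4: cell (0,3)='T' (+5 fires, +4 burnt)
Step 5: cell (0,3)='T' (+4 fires, +5 burnt)
Step 6: cell (0,3)='F' (+2 fires, +4 burnt)
  -> target ignites at step 6
Step 7: cell (0,3)='.' (+1 fires, +2 burnt)
Step 8: cell (0,3)='.' (+0 fires, +1 burnt)
  fire out at step 8

6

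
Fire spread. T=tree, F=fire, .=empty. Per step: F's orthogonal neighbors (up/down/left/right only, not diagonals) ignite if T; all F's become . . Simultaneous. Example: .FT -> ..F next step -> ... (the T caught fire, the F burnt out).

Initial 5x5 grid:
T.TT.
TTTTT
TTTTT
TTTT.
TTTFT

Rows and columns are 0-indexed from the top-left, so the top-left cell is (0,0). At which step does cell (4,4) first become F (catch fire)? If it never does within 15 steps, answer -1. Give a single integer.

Step 1: cell (4,4)='F' (+3 fires, +1 burnt)
  -> target ignites at step 1
Step 2: cell (4,4)='.' (+3 fires, +3 burnt)
Step 3: cell (4,4)='.' (+5 fires, +3 burnt)
Step 4: cell (4,4)='.' (+5 fires, +5 burnt)
Step 5: cell (4,4)='.' (+3 fires, +5 burnt)
Step 6: cell (4,4)='.' (+1 fires, +3 burnt)
Step 7: cell (4,4)='.' (+1 fires, +1 burnt)
Step 8: cell (4,4)='.' (+0 fires, +1 burnt)
  fire out at step 8

1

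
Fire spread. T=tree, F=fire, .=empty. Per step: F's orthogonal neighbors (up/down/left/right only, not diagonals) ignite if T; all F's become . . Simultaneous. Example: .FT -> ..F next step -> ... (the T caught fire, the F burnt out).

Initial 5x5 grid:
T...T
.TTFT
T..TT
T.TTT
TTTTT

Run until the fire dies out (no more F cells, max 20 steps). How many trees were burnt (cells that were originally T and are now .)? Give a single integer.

Step 1: +3 fires, +1 burnt (F count now 3)
Step 2: +4 fires, +3 burnt (F count now 4)
Step 3: +3 fires, +4 burnt (F count now 3)
Step 4: +2 fires, +3 burnt (F count now 2)
Step 5: +1 fires, +2 burnt (F count now 1)
Step 6: +1 fires, +1 burnt (F count now 1)
Step 7: +1 fires, +1 burnt (F count now 1)
Step 8: +1 fires, +1 burnt (F count now 1)
Step 9: +0 fires, +1 burnt (F count now 0)
Fire out after step 9
Initially T: 17, now '.': 24
Total burnt (originally-T cells now '.'): 16

Answer: 16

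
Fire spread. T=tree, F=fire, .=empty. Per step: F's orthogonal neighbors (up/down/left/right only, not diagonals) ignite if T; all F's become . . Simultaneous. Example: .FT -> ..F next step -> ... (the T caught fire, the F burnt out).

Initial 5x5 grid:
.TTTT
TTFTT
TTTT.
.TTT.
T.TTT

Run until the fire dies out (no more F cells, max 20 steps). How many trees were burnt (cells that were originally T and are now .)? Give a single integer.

Answer: 18

Derivation:
Step 1: +4 fires, +1 burnt (F count now 4)
Step 2: +7 fires, +4 burnt (F count now 7)
Step 3: +5 fires, +7 burnt (F count now 5)
Step 4: +1 fires, +5 burnt (F count now 1)
Step 5: +1 fires, +1 burnt (F count now 1)
Step 6: +0 fires, +1 burnt (F count now 0)
Fire out after step 6
Initially T: 19, now '.': 24
Total burnt (originally-T cells now '.'): 18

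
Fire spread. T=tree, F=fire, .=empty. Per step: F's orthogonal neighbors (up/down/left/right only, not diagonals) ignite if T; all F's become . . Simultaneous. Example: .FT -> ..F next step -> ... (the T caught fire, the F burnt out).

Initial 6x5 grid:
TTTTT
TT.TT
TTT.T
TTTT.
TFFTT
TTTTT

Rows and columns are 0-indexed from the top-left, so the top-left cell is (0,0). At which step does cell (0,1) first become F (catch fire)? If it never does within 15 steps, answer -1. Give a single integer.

Step 1: cell (0,1)='T' (+6 fires, +2 burnt)
Step 2: cell (0,1)='T' (+7 fires, +6 burnt)
Step 3: cell (0,1)='T' (+3 fires, +7 burnt)
Step 4: cell (0,1)='F' (+2 fires, +3 burnt)
  -> target ignites at step 4
Step 5: cell (0,1)='.' (+2 fires, +2 burnt)
Step 6: cell (0,1)='.' (+1 fires, +2 burnt)
Step 7: cell (0,1)='.' (+2 fires, +1 burnt)
Step 8: cell (0,1)='.' (+1 fires, +2 burnt)
Step 9: cell (0,1)='.' (+1 fires, +1 burnt)
Step 10: cell (0,1)='.' (+0 fires, +1 burnt)
  fire out at step 10

4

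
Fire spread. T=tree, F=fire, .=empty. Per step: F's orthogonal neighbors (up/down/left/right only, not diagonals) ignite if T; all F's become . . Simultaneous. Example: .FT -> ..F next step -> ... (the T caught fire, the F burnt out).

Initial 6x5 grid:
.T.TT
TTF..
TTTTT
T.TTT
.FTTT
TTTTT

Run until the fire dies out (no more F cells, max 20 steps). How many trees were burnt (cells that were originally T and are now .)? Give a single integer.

Answer: 20

Derivation:
Step 1: +4 fires, +2 burnt (F count now 4)
Step 2: +8 fires, +4 burnt (F count now 8)
Step 3: +5 fires, +8 burnt (F count now 5)
Step 4: +3 fires, +5 burnt (F count now 3)
Step 5: +0 fires, +3 burnt (F count now 0)
Fire out after step 5
Initially T: 22, now '.': 28
Total burnt (originally-T cells now '.'): 20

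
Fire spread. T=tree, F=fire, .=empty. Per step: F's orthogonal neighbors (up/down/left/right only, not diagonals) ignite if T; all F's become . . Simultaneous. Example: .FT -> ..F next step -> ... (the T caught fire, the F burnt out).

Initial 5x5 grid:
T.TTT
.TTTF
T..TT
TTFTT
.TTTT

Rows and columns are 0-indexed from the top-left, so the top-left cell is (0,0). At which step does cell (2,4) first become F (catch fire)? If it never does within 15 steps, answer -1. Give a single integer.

Step 1: cell (2,4)='F' (+6 fires, +2 burnt)
  -> target ignites at step 1
Step 2: cell (2,4)='.' (+7 fires, +6 burnt)
Step 3: cell (2,4)='.' (+4 fires, +7 burnt)
Step 4: cell (2,4)='.' (+0 fires, +4 burnt)
  fire out at step 4

1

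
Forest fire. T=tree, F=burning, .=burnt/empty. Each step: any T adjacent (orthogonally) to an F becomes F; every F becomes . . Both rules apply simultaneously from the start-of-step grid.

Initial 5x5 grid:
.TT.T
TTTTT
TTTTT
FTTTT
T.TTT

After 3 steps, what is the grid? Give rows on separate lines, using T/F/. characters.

Step 1: 3 trees catch fire, 1 burn out
  .TT.T
  TTTTT
  FTTTT
  .FTTT
  F.TTT
Step 2: 3 trees catch fire, 3 burn out
  .TT.T
  FTTTT
  .FTTT
  ..FTT
  ..TTT
Step 3: 4 trees catch fire, 3 burn out
  .TT.T
  .FTTT
  ..FTT
  ...FT
  ..FTT

.TT.T
.FTTT
..FTT
...FT
..FTT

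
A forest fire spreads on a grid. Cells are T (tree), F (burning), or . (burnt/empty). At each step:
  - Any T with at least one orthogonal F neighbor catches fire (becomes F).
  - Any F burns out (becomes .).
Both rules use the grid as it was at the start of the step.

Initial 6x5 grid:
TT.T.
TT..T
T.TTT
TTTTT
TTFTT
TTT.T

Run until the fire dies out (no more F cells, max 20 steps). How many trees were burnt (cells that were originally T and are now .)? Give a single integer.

Step 1: +4 fires, +1 burnt (F count now 4)
Step 2: +6 fires, +4 burnt (F count now 6)
Step 3: +5 fires, +6 burnt (F count now 5)
Step 4: +2 fires, +5 burnt (F count now 2)
Step 5: +2 fires, +2 burnt (F count now 2)
Step 6: +2 fires, +2 burnt (F count now 2)
Step 7: +1 fires, +2 burnt (F count now 1)
Step 8: +0 fires, +1 burnt (F count now 0)
Fire out after step 8
Initially T: 23, now '.': 29
Total burnt (originally-T cells now '.'): 22

Answer: 22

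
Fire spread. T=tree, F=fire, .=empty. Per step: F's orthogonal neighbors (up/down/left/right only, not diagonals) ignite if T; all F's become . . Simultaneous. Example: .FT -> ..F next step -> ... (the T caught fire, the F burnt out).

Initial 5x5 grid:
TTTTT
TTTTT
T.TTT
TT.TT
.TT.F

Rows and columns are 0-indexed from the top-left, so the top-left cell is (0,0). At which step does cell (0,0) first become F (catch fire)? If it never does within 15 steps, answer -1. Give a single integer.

Step 1: cell (0,0)='T' (+1 fires, +1 burnt)
Step 2: cell (0,0)='T' (+2 fires, +1 burnt)
Step 3: cell (0,0)='T' (+2 fires, +2 burnt)
Step 4: cell (0,0)='T' (+3 fires, +2 burnt)
Step 5: cell (0,0)='T' (+2 fires, +3 burnt)
Step 6: cell (0,0)='T' (+2 fires, +2 burnt)
Step 7: cell (0,0)='T' (+2 fires, +2 burnt)
Step 8: cell (0,0)='F' (+2 fires, +2 burnt)
  -> target ignites at step 8
Step 9: cell (0,0)='.' (+1 fires, +2 burnt)
Step 10: cell (0,0)='.' (+1 fires, +1 burnt)
Step 11: cell (0,0)='.' (+1 fires, +1 burnt)
Step 12: cell (0,0)='.' (+1 fires, +1 burnt)
Step 13: cell (0,0)='.' (+0 fires, +1 burnt)
  fire out at step 13

8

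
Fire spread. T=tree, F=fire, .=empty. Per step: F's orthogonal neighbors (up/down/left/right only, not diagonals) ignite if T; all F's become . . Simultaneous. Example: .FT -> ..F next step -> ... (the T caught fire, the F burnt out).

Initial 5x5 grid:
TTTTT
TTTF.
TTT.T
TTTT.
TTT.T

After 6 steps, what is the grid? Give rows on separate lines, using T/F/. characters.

Step 1: 2 trees catch fire, 1 burn out
  TTTFT
  TTF..
  TTT.T
  TTTT.
  TTT.T
Step 2: 4 trees catch fire, 2 burn out
  TTF.F
  TF...
  TTF.T
  TTTT.
  TTT.T
Step 3: 4 trees catch fire, 4 burn out
  TF...
  F....
  TF..T
  TTFT.
  TTT.T
Step 4: 5 trees catch fire, 4 burn out
  F....
  .....
  F...T
  TF.F.
  TTF.T
Step 5: 2 trees catch fire, 5 burn out
  .....
  .....
  ....T
  F....
  TF..T
Step 6: 1 trees catch fire, 2 burn out
  .....
  .....
  ....T
  .....
  F...T

.....
.....
....T
.....
F...T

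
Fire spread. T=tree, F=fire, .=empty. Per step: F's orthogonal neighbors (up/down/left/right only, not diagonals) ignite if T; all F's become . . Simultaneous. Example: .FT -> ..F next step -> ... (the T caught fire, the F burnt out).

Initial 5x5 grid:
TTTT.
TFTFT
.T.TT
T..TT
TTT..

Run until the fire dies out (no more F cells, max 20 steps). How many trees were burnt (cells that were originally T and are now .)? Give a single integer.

Step 1: +7 fires, +2 burnt (F count now 7)
Step 2: +4 fires, +7 burnt (F count now 4)
Step 3: +1 fires, +4 burnt (F count now 1)
Step 4: +0 fires, +1 burnt (F count now 0)
Fire out after step 4
Initially T: 16, now '.': 21
Total burnt (originally-T cells now '.'): 12

Answer: 12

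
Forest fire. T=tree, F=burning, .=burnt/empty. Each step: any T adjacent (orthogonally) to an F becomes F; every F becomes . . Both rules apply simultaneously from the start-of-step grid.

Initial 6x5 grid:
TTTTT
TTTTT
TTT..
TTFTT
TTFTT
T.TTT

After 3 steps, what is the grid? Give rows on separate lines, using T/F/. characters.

Step 1: 6 trees catch fire, 2 burn out
  TTTTT
  TTTTT
  TTF..
  TF.FT
  TF.FT
  T.FTT
Step 2: 7 trees catch fire, 6 burn out
  TTTTT
  TTFTT
  TF...
  F...F
  F...F
  T..FT
Step 3: 6 trees catch fire, 7 burn out
  TTFTT
  TF.FT
  F....
  .....
  .....
  F...F

TTFTT
TF.FT
F....
.....
.....
F...F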